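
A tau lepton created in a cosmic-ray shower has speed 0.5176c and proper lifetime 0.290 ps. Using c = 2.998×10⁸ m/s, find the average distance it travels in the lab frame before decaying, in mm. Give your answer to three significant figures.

γ = 1/√(1 − β²) = 1/√(1 − 0.26790976) = 1/√0.73209024 = 1/0.855623 = 1.1687.
Lab-frame lifetime: Δt = γτ = 1.1687 × 0.290 ps = 0.33892 ps.
Distance: d = vΔt = 0.5176 × 2.998×10⁸ m/s × 3.3892×10^-13 s = 5.26×10^-5 m = 0.0526 mm.

0.0526 mm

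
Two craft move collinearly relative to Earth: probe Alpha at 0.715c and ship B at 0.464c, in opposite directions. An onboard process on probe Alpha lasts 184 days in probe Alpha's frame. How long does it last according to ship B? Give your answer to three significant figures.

The velocity of probe Alpha relative to ship B is (0.715 + 0.464)c / (1 + 0.715×0.464) = 0.88529c; relative speed 0.88529c.
γ for this relative speed: γ = 1/√(1 − 0.783738) = 2.1504.
The clock on probe Alpha records proper time, so ship B measures Δt = γΔτ = 2.1504 × 184 = 396 days.

396 days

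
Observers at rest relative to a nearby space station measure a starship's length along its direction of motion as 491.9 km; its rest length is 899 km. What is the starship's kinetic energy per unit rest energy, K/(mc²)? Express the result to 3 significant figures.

0.828

Length contraction gives γ = L₀/L = 899/491.9 = 1.82761.
K/(mc²) = γ − 1 = 1.82761 − 1 = 0.828.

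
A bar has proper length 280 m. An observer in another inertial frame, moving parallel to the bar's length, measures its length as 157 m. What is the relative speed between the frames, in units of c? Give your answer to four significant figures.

0.8280c

Length contraction gives γ = L₀/L = 280/157 = 1.7834.
β = √(1 − 1/γ²) = √0.685586 = 0.8280.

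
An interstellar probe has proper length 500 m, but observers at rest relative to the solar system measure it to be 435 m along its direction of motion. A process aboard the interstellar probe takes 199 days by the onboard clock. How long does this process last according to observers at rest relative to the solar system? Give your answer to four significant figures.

228.7 days

γ = L₀/L = 500/435 = 1.14943.
Δt = γΔτ = 1.14943 × 199 = 228.7 days.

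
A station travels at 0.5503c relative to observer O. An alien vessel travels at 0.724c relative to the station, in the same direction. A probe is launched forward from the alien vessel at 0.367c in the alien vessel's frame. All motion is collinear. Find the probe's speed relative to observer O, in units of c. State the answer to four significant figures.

Compose velocities in two stages. Stage 1 (into S'): u₁ = (0.367+0.724)/(1+0.367×0.724) = 0.86197.
Stage 2 (into S): u = (0.86197+0.5503)/(1+0.86197×0.5503) = 0.9579, so the speed is 0.9579c.

0.9579c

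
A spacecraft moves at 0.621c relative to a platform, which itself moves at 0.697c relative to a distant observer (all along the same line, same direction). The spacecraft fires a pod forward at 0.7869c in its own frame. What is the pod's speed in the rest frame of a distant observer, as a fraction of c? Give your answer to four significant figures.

Apply u = (u'+v)/(1+u'v) twice. Pod in the platform frame: (0.7869+0.621)/(1+0.7869·0.621) = 1.4079/1.4886649 = 0.94575c.
That velocity, transformed to the rest frame of a distant observer: (0.94575+0.697)/(1+0.94575·0.697) = 1.64275/1.65918775 = 0.99009c.

0.9901c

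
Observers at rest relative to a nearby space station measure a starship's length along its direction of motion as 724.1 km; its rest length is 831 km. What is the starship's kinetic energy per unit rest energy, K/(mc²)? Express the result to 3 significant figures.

Length contraction gives γ = L₀/L = 831/724.1 = 1.14763.
Since K = (γ−1)mc², K/(mc²) = 1.14763 − 1 = 0.148.

0.148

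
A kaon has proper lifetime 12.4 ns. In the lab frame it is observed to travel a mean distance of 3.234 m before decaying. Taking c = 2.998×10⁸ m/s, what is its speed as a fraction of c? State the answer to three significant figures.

d = βγcτ ⇒ βγ = d/(cτ) = 3.234 m / (3.71752 m) = 0.86993.
β = (βγ)/√(1+(βγ)²) = 0.86993/√1.756778 = 0.656.

0.656c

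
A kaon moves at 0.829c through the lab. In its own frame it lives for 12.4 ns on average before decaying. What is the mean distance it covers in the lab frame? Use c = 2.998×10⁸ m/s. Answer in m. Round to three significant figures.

With β = 0.829, γ = 1/√(1 − 0.829²) = 1/√0.312759 = 1.7881.
Lab-frame lifetime: Δt = γτ = 1.7881 × 12.4 ns = 22.172 ns.
Distance: d = vΔt = 0.829 × 2.998×10⁸ m/s × 2.2172×10^-8 s = 5.51 m.

5.51 m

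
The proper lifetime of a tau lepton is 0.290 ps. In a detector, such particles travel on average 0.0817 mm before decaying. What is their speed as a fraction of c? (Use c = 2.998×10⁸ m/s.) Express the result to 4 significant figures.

0.6848c

d = βγcτ ⇒ βγ = d/(cτ) = 8.170×10^-5 m / (8.6942×10^-5 m) = 0.93971.
β = (βγ)/√(1+(βγ)²) = 0.93971/√1.883055 = 0.6848.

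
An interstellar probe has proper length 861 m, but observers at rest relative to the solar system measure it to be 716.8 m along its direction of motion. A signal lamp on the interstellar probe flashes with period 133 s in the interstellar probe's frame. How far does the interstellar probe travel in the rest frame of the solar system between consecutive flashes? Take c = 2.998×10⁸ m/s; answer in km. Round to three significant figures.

2.65×10^7 km

Length contraction gives γ = L₀/L = 861/716.8 = 1.20117.
β = √(1 − 1/γ²) = 0.55399. Lab-frame period = γτ = 1.20117×133 s = 159.76 s. Distance = βc × γτ = 0.55399 × 2.998×10⁸ m/s × 159.76 s = 2.6534×10^10 m = 2.65×10^7 km.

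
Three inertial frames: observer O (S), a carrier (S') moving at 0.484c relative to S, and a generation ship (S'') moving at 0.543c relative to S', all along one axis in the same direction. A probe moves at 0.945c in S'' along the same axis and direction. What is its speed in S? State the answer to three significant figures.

0.994c

Apply u = (u'+v)/(1+u'v) twice. Probe in the carrier frame: (0.945+0.543)/(1+0.945·0.543) = 1.488/1.513135 = 0.98339c.
That velocity, transformed to the rest frame of observer O: (0.98339+0.484)/(1+0.98339·0.484) = 1.46739/1.47596076 = 0.99419c.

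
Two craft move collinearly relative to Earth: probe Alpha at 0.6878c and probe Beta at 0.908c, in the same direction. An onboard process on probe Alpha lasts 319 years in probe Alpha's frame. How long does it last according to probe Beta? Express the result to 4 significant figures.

393.8 years

Speed of probe Alpha in probe Beta's frame: u = (v_A − v_B)/(1 − v_A v_B/c²) = (0.6878 − 0.908)/(1 − 0.6878×0.908) = −0.2202/0.3754776 = −0.58645; |u| = 0.58645c.
γ for this relative speed: γ = 1/√(1 − 0.343924) = 1.2346.
Probe Alpha's interval is proper; time dilation gives Δt_B = γΔτ = 1.2346 × 319 years = 393.8 years.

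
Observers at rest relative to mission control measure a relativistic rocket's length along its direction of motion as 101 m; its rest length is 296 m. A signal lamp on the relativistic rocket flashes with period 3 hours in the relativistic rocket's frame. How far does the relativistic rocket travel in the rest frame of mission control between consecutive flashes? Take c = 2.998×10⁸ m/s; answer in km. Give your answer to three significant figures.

Length contraction gives γ = L₀/L = 296/101 = 2.93069.
β = √(1 − 1/γ²) = 0.93998. Lab-frame period = γτ = 2.93069×3 hours = 8.7921 hours. Distance = βc × γτ = 0.93998 × 2.998×10⁸ m/s × 31651.56 s = 8.9196×10^12 m = 8.92×10^9 km.

8.92×10^9 km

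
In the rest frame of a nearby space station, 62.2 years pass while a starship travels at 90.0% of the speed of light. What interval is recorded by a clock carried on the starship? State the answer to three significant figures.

27.1 years

Lorentz factor: γ = (1 − 0.81)^(−1/2) = 2.2942.
The starship's clock runs slow as seen from a nearby space station, so Δτ = Δt/γ = 62.2/2.2942 = 27.1 years.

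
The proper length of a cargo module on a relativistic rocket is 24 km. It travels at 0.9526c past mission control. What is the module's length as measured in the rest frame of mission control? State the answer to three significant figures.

7.30 km

β² = 0.90744676, so γ = 1/√0.09255324 = 3.287.
Length contraction: L = L₀/γ = 24/3.287 = 7.30 km.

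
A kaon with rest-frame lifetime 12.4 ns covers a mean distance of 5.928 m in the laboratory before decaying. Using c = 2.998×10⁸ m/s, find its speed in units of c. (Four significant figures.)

0.8472c

Let x = d/(cτ) = 5.928 m / (2.998×10⁸ m/s × 1.240×10^-8 s) = 1.5946. Since d = βγcτ, x = βγ = β/√(1−β²).
Solving: β² = x²/(1+x²) = 2.54275/3.54275 = 0.717733, so β = 0.8472.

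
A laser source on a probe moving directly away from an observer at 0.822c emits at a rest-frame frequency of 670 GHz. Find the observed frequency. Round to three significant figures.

209 GHz

Relativistic Doppler (source moving away): f_obs = f_src · √((1−β)/(1+β)).
With β = 0.822: factor = √(0.178/1.822) = 0.31256.
f_obs = 670 × 0.31256 = 209 GHz.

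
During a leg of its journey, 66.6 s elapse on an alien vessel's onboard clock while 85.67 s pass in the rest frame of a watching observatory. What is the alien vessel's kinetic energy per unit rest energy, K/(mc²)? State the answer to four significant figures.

0.2863

The time-dilation ratio gives γ = 85.67/66.6 = 1.28634.
Since K = (γ−1)mc², K/(mc²) = 1.28634 − 1 = 0.2863.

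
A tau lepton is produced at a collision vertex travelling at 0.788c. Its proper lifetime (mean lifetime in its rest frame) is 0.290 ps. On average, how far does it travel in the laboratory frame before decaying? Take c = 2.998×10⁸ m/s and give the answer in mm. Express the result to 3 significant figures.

γ = 1/√(1 − β²) = 1/√(1 − 0.620944) = 1/√0.379056 = 1/0.615675 = 1.6242.
Lab-frame lifetime: Δt = γτ = 1.6242 × 0.290 ps = 0.47102 ps.
Distance: d = vΔt = 0.788 × 2.998×10⁸ m/s × 4.7102×10^-13 s = 1.11×10^-4 m = 0.111 mm.

0.111 mm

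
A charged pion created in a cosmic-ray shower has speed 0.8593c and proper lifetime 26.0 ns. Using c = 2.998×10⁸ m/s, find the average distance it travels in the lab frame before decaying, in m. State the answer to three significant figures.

γ = 1/√(1 − β²) = 1/√(1 − 0.73839649) = 1/√0.26160351 = 1/0.511472 = 1.9551.
Lab-frame lifetime: Δt = γτ = 1.9551 × 26.0 ns = 50.833 ns.
Distance: d = vΔt = 0.8593 × 2.998×10⁸ m/s × 5.0833×10^-8 s = 13.1 m.

13.1 m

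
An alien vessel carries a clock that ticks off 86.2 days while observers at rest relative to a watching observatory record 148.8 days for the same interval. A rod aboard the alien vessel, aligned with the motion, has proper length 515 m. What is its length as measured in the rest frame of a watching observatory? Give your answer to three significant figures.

298 m

From Δt = γΔτ: γ = 148.8/86.2 = 1.72622.
L = L₀/γ = 515/1.72622 = 298 m.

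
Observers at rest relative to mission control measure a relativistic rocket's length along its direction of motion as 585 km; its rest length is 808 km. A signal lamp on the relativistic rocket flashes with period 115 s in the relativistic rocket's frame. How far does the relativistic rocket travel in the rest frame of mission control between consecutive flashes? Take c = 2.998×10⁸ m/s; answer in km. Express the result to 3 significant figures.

From L = L₀/γ: γ = 808/585 = 1.3812.
β = √(1 − 1/γ²) = 0.68979. Lab-frame period = γτ = 1.3812×115 s = 158.84 s. Distance = βc × γτ = 0.68979 × 2.998×10⁸ m/s × 158.84 s = 3.2848×10^10 m = 3.28×10^7 km.

3.28×10^7 km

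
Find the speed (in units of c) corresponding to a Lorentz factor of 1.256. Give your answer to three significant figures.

β = √(1 − 1/γ²) = √(1 − 1/1.577536) = √0.3661 = 0.605.

0.605c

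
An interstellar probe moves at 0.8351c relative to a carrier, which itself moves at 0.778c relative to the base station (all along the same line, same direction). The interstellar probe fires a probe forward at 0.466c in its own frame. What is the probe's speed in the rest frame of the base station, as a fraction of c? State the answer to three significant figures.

Apply u = (u'+v)/(1+u'v) twice. Probe in the carrier frame: (0.466+0.8351)/(1+0.466·0.8351) = 1.3011/1.3891566 = 0.93661c.
That velocity, transformed to the rest frame of the base station: (0.93661+0.778)/(1+0.93661·0.778) = 1.71461/1.72868258 = 0.99186c.

0.992c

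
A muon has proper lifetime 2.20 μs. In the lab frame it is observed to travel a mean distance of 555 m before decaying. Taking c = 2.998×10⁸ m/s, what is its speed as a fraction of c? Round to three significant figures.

0.644c

Let x = d/(cτ) = 555.0 m / (2.998×10⁸ m/s × 2.200×10^-6 s) = 0.84147. Since d = βγcτ, x = βγ = β/√(1−β²).
Solving: β² = x²/(1+x²) = 0.708072/1.708072 = 0.414545, so β = 0.644.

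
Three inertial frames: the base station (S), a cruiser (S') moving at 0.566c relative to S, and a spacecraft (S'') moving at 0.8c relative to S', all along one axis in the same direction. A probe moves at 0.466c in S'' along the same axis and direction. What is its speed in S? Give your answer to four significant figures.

0.9778c

Compose velocities in two stages. Stage 1 (into S'): u₁ = (0.466+0.8)/(1+0.466×0.8) = 0.9222.
Stage 2 (into S): u = (0.9222+0.566)/(1+0.9222×0.566) = 0.97781, so the speed is 0.9778c.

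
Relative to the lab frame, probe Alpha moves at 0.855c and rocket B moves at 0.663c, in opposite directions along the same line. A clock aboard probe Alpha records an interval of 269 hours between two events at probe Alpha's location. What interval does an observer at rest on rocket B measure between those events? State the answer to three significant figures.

1090 hours

The velocity of probe Alpha relative to rocket B is (0.855 + 0.663)c / (1 + 0.855×0.663) = 0.96881c; relative speed 0.96881c.
γ for this relative speed: γ = 1/√(1 − 0.938593) = 4.0354.
Probe Alpha's interval is proper; time dilation gives Δt_B = γΔτ = 4.0354 × 269 hours = 1090 hours.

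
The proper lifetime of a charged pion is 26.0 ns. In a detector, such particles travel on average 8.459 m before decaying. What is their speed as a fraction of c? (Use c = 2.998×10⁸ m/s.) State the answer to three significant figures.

Lab distance = (lab lifetime)·v = γτ·βc, so βγ = d/(cτ) = 8.459/(2.998×10⁸ × 2.600×10^-8) = 1.0852.
With βγ = 1.0852: γ² = 1 + (βγ)² = 2.17766, and β = (βγ)/γ = 1.0852/1.47569 = 0.735.

0.735c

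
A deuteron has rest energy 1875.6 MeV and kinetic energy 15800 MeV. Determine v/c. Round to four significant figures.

0.9944

γ = 1 + K/(mc²) = 1 + 15800/1875.6 = 9.424.
β = √(1 − 1/γ²) = √(1 − 0.0112598) = √0.9887402 = 0.9944.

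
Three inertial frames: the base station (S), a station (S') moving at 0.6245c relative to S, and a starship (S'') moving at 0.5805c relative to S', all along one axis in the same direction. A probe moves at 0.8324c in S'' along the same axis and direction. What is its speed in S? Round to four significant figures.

0.9888c

First combine the probe and starship (S''→S'): u₁ = (0.8324 + 0.5805)/(1 + 0.8324×0.5805) = 1.4129/1.4832082 = 0.9526.
Then combine with the station (S'→S): u = (0.9526 + 0.6245)/(1 + 0.9526×0.6245) = 1.5771/1.5948987 = 0.98884.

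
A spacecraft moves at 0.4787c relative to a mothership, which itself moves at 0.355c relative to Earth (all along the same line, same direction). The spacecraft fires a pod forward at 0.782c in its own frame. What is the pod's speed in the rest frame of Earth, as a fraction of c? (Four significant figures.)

First combine the pod and spacecraft (S''→S'): u₁ = (0.782 + 0.4787)/(1 + 0.782×0.4787) = 1.2607/1.3743434 = 0.91731.
Then combine with the mothership (S'→S): u = (0.91731 + 0.355)/(1 + 0.91731×0.355) = 1.27231/1.32564505 = 0.95977.

0.9598c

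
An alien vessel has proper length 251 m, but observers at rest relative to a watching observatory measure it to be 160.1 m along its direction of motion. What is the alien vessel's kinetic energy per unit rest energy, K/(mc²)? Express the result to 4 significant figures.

0.5678

From L = L₀/γ: γ = 251/160.1 = 1.56777.
Since K = (γ−1)mc², K/(mc²) = 1.56777 − 1 = 0.5678.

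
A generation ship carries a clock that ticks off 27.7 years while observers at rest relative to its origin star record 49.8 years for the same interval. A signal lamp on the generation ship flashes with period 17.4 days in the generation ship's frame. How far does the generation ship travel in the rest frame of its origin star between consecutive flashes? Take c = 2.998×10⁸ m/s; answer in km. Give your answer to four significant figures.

The time-dilation ratio gives γ = 49.8/27.7 = 1.79783.
β = √(1 − 1/γ²) = 0.83103. Lab-frame period = γτ = 1.79783×17.4 days = 31.282 days. Distance = βc × γτ = 0.83103 × 2.998×10⁸ m/s × 2702764.8 s = 6.7337×10^14 m = 6.734×10^11 km.

6.734×10^11 km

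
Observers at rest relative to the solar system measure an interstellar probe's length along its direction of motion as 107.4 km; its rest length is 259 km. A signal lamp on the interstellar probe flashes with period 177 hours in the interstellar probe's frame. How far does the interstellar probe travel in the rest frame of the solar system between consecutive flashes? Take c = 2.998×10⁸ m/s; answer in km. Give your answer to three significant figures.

From L = L₀/γ: γ = 259/107.4 = 2.41155.
β = √(1 − 1/γ²) = 0.90997. Lab-frame period = γτ = 2.41155×177 hours = 426.84 hours. Distance = βc × γτ = 0.90997 × 2.998×10⁸ m/s × 1536624 s = 4.1920×10^14 m = 4.19×10^11 km.

4.19×10^11 km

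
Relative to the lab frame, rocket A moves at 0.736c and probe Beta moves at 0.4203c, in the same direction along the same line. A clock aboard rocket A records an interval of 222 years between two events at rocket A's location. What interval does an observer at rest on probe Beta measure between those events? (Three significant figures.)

250 years

The velocity of rocket A relative to probe Beta is (0.736 − 0.4203)c / (1 − 0.736×0.4203) = 0.4571c; relative speed 0.4571c.
γ for this relative speed: γ = 1/√(1 − 0.20894) = 1.1243.
Rocket A's interval is proper; time dilation gives Δt_B = γΔτ = 1.1243 × 222 years = 250 years.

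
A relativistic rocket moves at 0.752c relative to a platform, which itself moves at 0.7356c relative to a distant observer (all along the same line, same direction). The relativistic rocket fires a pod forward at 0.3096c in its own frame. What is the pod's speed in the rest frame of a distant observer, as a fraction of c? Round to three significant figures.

0.978c

First combine the pod and relativistic rocket (S''→S'): u₁ = (0.3096 + 0.752)/(1 + 0.3096×0.752) = 1.0616/1.2328192 = 0.86112.
Then combine with the platform (S'→S): u = (0.86112 + 0.7356)/(1 + 0.86112×0.7356) = 1.59672/1.633439872 = 0.97752.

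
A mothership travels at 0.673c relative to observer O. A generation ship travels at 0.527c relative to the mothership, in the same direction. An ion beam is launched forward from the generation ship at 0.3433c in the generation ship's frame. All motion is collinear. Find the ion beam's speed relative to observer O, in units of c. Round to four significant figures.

0.9425c

First combine the ion beam and generation ship (S''→S'): u₁ = (0.3433 + 0.527)/(1 + 0.3433×0.527) = 0.8703/1.1809191 = 0.73697.
Then combine with the mothership (S'→S): u = (0.73697 + 0.673)/(1 + 0.73697×0.673) = 1.40997/1.49598081 = 0.94251.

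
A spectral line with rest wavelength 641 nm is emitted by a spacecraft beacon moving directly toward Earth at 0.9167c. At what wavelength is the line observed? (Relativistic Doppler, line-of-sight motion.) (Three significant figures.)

Relativistic Doppler for wavelength: λ_obs = λ_src · √((1−β)/(1+β)).
With β = 0.9167: factor = √(0.0833/1.9167) = 0.20847.
λ_obs = 641 × 0.20847 = 134 nm.

134 nm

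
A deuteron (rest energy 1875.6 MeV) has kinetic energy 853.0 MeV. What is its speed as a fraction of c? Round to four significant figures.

γ = 1 + K/(mc²) = 1 + 853.0/1875.6 = 1.4548.
β = √(1 − 1/γ²) = √(1 − 0.472491) = √0.527509 = 0.7263.

0.7263c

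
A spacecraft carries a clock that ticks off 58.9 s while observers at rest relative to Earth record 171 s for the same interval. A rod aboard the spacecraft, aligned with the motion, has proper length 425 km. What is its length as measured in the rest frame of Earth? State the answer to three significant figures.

146 km

γ = Δt/Δτ = 171/58.9 = 2.90323.
The rod contracts by the same γ: 425 km / 2.90323 = 146 km.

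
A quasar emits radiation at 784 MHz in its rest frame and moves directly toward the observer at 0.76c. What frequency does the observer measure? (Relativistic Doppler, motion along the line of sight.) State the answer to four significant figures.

2123 MHz

Relativistic Doppler (source moving toward): f_obs = f_src · √((1+β)/(1−β)).
With β = 0.76: factor = √(1.76/0.24) = 2.708.
f_obs = 784 × 2.708 = 2123 MHz.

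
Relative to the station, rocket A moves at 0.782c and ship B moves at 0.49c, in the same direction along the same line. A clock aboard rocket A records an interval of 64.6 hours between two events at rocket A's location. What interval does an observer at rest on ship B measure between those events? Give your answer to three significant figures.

73.3 hours

Transform rocket A's velocity into ship B's frame: (0.782 − 0.49)/(1 − 0.782·0.49) = 0.292/0.61682, so the relative speed is 0.4734c.
γ for this relative speed: γ = 1/√(1 − 0.224108) = 1.1353.
Rocket A's interval is proper; time dilation gives Δt_B = γΔτ = 1.1353 × 64.6 hours = 73.3 hours.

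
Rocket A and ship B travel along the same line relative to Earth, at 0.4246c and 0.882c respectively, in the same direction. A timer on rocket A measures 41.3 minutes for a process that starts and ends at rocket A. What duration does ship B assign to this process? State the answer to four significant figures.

60.55 minutes

Speed of rocket A in ship B's frame: u = (v_A − v_B)/(1 − v_A v_B/c²) = (0.4246 − 0.882)/(1 − 0.4246×0.882) = −0.4574/0.6255028 = −0.73125; |u| = 0.73125c.
At |u| = 0.73125c, γ = (1 − 0.534727)^(−1/2) = 1.466.
The clock on rocket A records proper time, so ship B measures Δt = γΔτ = 1.466 × 41.3 = 60.55 minutes.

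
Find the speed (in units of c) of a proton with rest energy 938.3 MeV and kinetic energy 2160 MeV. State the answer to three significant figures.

0.953c

K = (γ−1)mc², so γ = 1 + 2160/938.3 = 3.302.
Then v/c = √(1 − γ⁻²) = √(1 − 0.0917162) = √0.9082838 = 0.953.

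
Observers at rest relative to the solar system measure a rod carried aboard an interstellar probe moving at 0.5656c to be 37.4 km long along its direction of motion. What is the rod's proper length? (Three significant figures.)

γ = 1/√(1 − β²) = 1/√(1 − 0.31990336) = 1/√0.68009664 = 1/0.82468 = 1.2126.
Proper length: L₀ = γ·L = 1.2126 × 37.4 = 45.4 km.

45.4 km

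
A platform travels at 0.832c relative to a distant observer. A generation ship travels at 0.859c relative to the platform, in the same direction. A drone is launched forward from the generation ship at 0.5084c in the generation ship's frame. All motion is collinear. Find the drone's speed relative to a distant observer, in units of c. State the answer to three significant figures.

0.995c

First combine the drone and generation ship (S''→S'): u₁ = (0.5084 + 0.859)/(1 + 0.5084×0.859) = 1.3674/1.4367156 = 0.95175.
Then combine with the platform (S'→S): u = (0.95175 + 0.832)/(1 + 0.95175×0.832) = 1.78375/1.791856 = 0.99548.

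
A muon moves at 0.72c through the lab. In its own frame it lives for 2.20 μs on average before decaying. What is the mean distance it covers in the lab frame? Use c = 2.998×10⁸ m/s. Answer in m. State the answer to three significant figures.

γ = 1/√(1 − β²) = 1/√(1 − 0.5184) = 1/√0.4816 = 1/0.693974 = 1.441.
Lab-frame lifetime: Δt = γτ = 1.441 × 2.20 μs = 3.1702 μs.
Distance: d = vΔt = 0.72 × 2.998×10⁸ m/s × 3.1702×10^-6 s = 684 m.

684 m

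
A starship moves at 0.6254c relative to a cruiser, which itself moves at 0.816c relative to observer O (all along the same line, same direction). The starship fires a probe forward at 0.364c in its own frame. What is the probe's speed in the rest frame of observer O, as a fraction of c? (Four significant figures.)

First combine the probe and starship (S''→S'): u₁ = (0.364 + 0.6254)/(1 + 0.364×0.6254) = 0.9894/1.2276456 = 0.80593.
Then combine with the cruiser (S'→S): u = (0.80593 + 0.816)/(1 + 0.80593×0.816) = 1.62193/1.65763888 = 0.97846.

0.9785c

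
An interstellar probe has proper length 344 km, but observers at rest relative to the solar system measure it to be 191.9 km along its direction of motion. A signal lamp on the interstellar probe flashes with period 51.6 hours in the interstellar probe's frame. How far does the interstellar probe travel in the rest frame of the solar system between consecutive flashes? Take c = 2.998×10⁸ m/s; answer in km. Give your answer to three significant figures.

8.29×10^10 km

γ = L₀/L = 344/191.9 = 1.7926.
β = √(1 − 1/γ²) = 0.82994. Lab-frame period = γτ = 1.7926×51.6 hours = 92.498 hours. Distance = βc × γτ = 0.82994 × 2.998×10⁸ m/s × 332992.8 s = 8.2854×10^13 m = 8.29×10^10 km.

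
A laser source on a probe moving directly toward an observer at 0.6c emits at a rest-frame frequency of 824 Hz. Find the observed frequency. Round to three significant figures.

Relativistic Doppler (source moving toward): f_obs = f_src · √((1+β)/(1−β)).
With β = 0.6: factor = √(1.6/0.4) = 2.
f_obs = 824 × 2 = 1650 Hz.

1650 Hz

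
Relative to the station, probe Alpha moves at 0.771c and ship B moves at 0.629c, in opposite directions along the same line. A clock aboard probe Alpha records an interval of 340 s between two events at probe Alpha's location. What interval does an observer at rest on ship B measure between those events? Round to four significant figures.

1020 s

Transform probe Alpha's velocity into ship B's frame: (0.771 + 0.629)/(1 + 0.771·0.629) = 1.4/1.484959, so the relative speed is 0.94279c.
At |u| = 0.94279c, γ = (1 − 0.888853)^(−1/2) = 2.9995.
Probe Alpha's interval is proper; time dilation gives Δt_B = γΔτ = 2.9995 × 340 s = 1020 s.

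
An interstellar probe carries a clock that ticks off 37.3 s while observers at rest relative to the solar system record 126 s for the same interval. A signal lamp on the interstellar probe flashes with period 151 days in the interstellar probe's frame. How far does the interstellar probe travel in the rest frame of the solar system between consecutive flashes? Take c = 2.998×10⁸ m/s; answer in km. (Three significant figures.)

1.26×10^13 km

From Δt = γΔτ: γ = 126/37.3 = 3.37802.
β = √(1 − 1/γ²) = 0.95518. Lab-frame period = γτ = 3.37802×151 days = 510.08 days. Distance = βc × γτ = 0.95518 × 2.998×10⁸ m/s × 44070912 s = 1.2620×10^16 m = 1.26×10^13 km.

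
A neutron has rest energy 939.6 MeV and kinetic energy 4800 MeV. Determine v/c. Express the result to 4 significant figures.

0.9865

γ = 1 + K/(mc²) = 1 + 4800/939.6 = 6.1086.
β = √(1 − 1/γ²) = √(1 − 0.0267989) = √0.9732011 = 0.9865.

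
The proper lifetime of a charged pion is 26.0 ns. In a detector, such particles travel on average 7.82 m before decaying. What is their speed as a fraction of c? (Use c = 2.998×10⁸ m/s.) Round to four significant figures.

0.7082c

Let x = d/(cτ) = 7.820 m / (2.998×10⁸ m/s × 2.600×10^-8 s) = 1.0032. Since d = βγcτ, x = βγ = β/√(1−β²).
Solving: β² = x²/(1+x²) = 1.00641/2.00641 = 0.501597, so β = 0.7082.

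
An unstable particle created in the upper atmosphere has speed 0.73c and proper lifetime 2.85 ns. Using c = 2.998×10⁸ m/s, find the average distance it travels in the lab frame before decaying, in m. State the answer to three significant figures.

Lorentz factor: γ = (1 − 0.5329)^(−1/2) = 1.4632.
Lab-frame lifetime: Δt = γτ = 1.4632 × 2.85 ns = 4.1701 ns.
Distance: d = vΔt = 0.73 × 2.998×10⁸ m/s × 4.1701×10^-9 s = 0.913 m.

0.913 m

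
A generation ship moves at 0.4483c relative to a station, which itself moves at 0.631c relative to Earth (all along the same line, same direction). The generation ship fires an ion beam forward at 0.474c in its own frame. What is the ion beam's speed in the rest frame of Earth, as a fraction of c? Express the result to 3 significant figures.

Compose velocities in two stages. Stage 1 (into S'): u₁ = (0.474+0.4483)/(1+0.474×0.4483) = 0.76066.
Stage 2 (into S): u = (0.76066+0.631)/(1+0.76066×0.631) = 0.94033, so the speed is 0.940c.

0.940c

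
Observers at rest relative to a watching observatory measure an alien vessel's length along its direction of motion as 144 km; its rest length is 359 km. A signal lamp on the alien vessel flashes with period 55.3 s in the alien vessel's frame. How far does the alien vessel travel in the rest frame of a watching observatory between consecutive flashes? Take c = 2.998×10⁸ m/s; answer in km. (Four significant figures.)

From L = L₀/γ: γ = 359/144 = 2.49306.
β = √(1 − 1/γ²) = 0.91603. Lab-frame period = γτ = 2.49306×55.3 s = 137.87 s. Distance = βc × γτ = 0.91603 × 2.998×10⁸ m/s × 137.87 s = 3.7863×10^10 m = 3.786×10^7 km.

3.786×10^7 km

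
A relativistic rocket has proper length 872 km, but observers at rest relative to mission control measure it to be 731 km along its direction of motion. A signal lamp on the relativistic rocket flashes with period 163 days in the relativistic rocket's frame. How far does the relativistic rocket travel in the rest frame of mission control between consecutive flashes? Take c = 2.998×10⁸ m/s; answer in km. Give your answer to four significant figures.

γ = L₀/L = 872/731 = 1.19289.
β = √(1 − 1/γ²) = 0.54521. Lab-frame period = γτ = 1.19289×163 days = 194.44 days. Distance = βc × γτ = 0.54521 × 2.998×10⁸ m/s × 16799616 s = 2.7460×10^15 m = 2.746×10^12 km.

2.746×10^12 km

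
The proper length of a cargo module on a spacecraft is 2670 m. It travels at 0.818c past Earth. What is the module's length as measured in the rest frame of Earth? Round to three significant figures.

γ = 1/√(1 − β²) = 1/√(1 − 0.669124) = 1/√0.330876 = 1/0.575218 = 1.7385.
Length contraction: L = L₀/γ = 2670/1.7385 = 1540 m.

1540 m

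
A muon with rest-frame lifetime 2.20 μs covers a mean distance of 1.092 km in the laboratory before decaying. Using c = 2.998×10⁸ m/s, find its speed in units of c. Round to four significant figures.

0.8560c

Lab distance = (lab lifetime)·v = γτ·βc, so βγ = d/(cτ) = 1092/(2.998×10⁸ × 2.200×10^-6) = 1.6556.
With βγ = 1.6556: γ² = 1 + (βγ)² = 3.74101, and β = (βγ)/γ = 1.6556/1.93417 = 0.8560.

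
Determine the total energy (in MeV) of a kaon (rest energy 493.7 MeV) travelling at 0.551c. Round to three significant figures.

592 MeV

With β = 0.551, γ = 1/√(1 − 0.551²) = 1/√0.696399 = 1.1983.
Total energy: E = γmc² = 1.1983 × 493.7 MeV = 592 MeV.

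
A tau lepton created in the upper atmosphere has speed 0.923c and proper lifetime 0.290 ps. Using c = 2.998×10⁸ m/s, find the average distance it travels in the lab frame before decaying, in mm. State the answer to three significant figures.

γ = 1/√(1 − β²) = 1/√(1 − 0.851929) = 1/√0.148071 = 1/0.3848 = 2.5988.
Lab-frame lifetime: Δt = γτ = 2.5988 × 0.290 ps = 0.75365 ps.
Distance: d = vΔt = 0.923 × 2.998×10⁸ m/s × 7.5365×10^-13 s = 2.09×10^-4 m = 0.209 mm.

0.209 mm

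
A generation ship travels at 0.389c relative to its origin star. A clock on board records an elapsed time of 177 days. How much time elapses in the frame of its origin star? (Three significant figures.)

192 days

With β = 0.389, γ = 1/√(1 − 0.389²) = 1/√0.848679 = 1.0855.
Time dilation: Δt = γ·Δτ = 1.0855 × 177 = 192 days.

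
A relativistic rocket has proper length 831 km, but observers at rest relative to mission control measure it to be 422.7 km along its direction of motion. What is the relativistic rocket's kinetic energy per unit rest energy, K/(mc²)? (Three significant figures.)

0.966

γ = L₀/L = 831/422.7 = 1.96593.
Since K = (γ−1)mc², K/(mc²) = 1.96593 − 1 = 0.966.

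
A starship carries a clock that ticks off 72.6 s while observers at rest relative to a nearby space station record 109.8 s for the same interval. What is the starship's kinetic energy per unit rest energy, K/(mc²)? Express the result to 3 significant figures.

0.512

From Δt = γΔτ: γ = 109.8/72.6 = 1.5124.
Since K = (γ−1)mc², K/(mc²) = 1.5124 − 1 = 0.512.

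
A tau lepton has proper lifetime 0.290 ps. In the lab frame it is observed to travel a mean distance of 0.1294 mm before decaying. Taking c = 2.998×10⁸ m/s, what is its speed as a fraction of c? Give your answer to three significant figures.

0.830c

Let x = d/(cτ) = 1.294×10^-4 m / (2.998×10⁸ m/s × 2.900×10^-13 s) = 1.4883. Since d = βγcτ, x = βγ = β/√(1−β²).
Solving: β² = x²/(1+x²) = 2.21504/3.21504 = 0.688962, so β = 0.830.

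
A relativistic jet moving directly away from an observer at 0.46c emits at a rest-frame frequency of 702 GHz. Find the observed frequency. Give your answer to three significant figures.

Relativistic Doppler (source moving away): f_obs = f_src · √((1−β)/(1+β)).
With β = 0.46: factor = √(0.54/1.46) = 0.60816.
f_obs = 702 × 0.60816 = 427 GHz.

427 GHz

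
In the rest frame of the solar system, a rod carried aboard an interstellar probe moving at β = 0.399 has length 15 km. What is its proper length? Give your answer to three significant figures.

β² = 0.159201, so γ = 1/√0.840799 = 1.0906.
Proper length: L₀ = γ·L = 1.0906 × 15 = 16.4 km.

16.4 km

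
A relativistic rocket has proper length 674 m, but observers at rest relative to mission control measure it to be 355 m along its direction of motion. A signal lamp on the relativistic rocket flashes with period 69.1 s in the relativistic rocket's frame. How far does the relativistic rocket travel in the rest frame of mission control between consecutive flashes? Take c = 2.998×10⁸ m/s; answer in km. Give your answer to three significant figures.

γ = L₀/L = 674/355 = 1.89859.
β = √(1 − 1/γ²) = 0.85005. Lab-frame period = γτ = 1.89859×69.1 s = 131.19 s. Distance = βc × γτ = 0.85005 × 2.998×10⁸ m/s × 131.19 s = 3.3433×10^10 m = 3.34×10^7 km.

3.34×10^7 km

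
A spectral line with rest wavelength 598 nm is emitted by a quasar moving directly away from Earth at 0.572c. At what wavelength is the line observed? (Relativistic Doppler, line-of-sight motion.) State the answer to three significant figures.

Relativistic Doppler for wavelength: λ_obs = λ_src · √((1+β)/(1−β)).
With β = 0.572: factor = √(1.572/0.428) = 1.9165.
λ_obs = 598 × 1.9165 = 1150 nm.

1150 nm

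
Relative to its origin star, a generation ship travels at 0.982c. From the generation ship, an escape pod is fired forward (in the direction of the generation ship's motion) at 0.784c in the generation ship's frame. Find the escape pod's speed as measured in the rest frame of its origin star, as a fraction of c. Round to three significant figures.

0.998c

In units of c, u = (u' + v)/(1 + u'v) with u' = 0.784 and v = 0.982.
Numerator: 0.784 + 0.982 = 1.766. Denominator: 1 + (0.784)(0.982) = 1.769888.
u = 1.766/1.769888 = 0.9978, so the speed is 0.998c.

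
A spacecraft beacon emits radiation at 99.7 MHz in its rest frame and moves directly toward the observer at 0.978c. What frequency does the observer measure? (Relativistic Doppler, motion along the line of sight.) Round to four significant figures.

945.4 MHz

Relativistic Doppler (source moving toward): f_obs = f_src · √((1+β)/(1−β)).
With β = 0.978: factor = √(1.978/0.022) = 9.482.
f_obs = 99.7 × 9.482 = 945.4 MHz.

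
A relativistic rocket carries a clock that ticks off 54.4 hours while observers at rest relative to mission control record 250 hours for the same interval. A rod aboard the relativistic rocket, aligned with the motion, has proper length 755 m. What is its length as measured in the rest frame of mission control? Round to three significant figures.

164 m

The time-dilation ratio gives γ = 250/54.4 = 4.59559.
The rod contracts by the same γ: 755 m / 4.59559 = 164 m.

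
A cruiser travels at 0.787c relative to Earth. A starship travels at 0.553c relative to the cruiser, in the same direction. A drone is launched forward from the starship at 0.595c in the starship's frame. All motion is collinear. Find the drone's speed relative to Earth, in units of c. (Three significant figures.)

Apply u = (u'+v)/(1+u'v) twice. Drone in the cruiser frame: (0.595+0.553)/(1+0.595·0.553) = 1.148/1.329035 = 0.86378c.
That velocity, transformed to the rest frame of Earth: (0.86378+0.787)/(1+0.86378·0.787) = 1.65078/1.67979486 = 0.98273c.

0.983c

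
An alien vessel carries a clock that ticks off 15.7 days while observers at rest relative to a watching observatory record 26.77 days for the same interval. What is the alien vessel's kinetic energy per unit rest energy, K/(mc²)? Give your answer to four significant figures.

From Δt = γΔτ: γ = 26.77/15.7 = 1.7051.
Since K = (γ−1)mc², K/(mc²) = 1.7051 − 1 = 0.7051.

0.7051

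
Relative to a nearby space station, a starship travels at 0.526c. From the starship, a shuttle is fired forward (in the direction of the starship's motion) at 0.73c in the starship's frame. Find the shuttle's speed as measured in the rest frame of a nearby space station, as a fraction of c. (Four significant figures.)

0.9075c

In units of c, u = (u' + v)/(1 + u'v) with u' = 0.73 and v = 0.526.
Numerator: 0.73 + 0.526 = 1.256. Denominator: 1 + (0.73)(0.526) = 1.38398.
u = 1.256/1.38398 = 0.90753, so the speed is 0.9075c.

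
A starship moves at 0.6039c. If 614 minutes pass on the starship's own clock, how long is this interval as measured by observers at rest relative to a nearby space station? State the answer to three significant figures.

770 minutes

γ = 1/√(1 − β²) = 1/√(1 − 0.36469521) = 1/√0.63530479 = 1/0.79706 = 1.2546.
Time dilation: Δt = γ·Δτ = 1.2546 × 614 = 770 minutes.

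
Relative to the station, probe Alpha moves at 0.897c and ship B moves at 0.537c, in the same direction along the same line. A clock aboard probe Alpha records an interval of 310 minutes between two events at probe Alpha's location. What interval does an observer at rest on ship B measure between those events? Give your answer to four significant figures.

430.9 minutes

The velocity of probe Alpha relative to ship B is (0.897 − 0.537)c / (1 − 0.897×0.537) = 0.69456c; relative speed 0.69456c.
At |u| = 0.69456c, γ = (1 − 0.482414)^(−1/2) = 1.39.
The clock on probe Alpha records proper time, so ship B measures Δt = γΔτ = 1.39 × 310 = 430.9 minutes.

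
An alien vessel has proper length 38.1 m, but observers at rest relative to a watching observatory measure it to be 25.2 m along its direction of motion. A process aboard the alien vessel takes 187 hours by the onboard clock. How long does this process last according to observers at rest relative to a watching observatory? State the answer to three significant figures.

283 hours

Length contraction gives γ = L₀/L = 38.1/25.2 = 1.5119.
Δt = γΔτ = 1.5119 × 187 = 283 hours.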